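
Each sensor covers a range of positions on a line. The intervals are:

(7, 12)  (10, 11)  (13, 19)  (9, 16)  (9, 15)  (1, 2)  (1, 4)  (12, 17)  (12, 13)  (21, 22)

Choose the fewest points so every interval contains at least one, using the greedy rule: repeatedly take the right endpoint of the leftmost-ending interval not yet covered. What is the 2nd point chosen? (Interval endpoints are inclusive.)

By right end: [1,2]  [1,4]  [10,11]  [7,12]  [12,13]  [9,15]  [9,16]  [12,17]  [13,19]  [21,22]
[1,2] uncovered → point at 2; [10,11] uncovered → point at 11; [12,13] uncovered → point at 13; [21,22] uncovered → point at 22.
Points: 2, 11, 13, 22 (4 total).

11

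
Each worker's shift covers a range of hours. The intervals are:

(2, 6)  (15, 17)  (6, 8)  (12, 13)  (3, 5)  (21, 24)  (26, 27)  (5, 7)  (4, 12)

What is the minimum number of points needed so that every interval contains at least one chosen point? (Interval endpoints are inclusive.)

Sort by right endpoint; whenever an interval is uncovered, place a point at its right end.
By right end: [3,5]  [2,6]  [5,7]  [6,8]  [4,12]  [12,13]  [15,17]  [21,24]  [26,27]
[3,5] uncovered → point at 5; [6,8] uncovered → point at 8; [12,13] uncovered → point at 13; [15,17] uncovered → point at 17; [21,24] uncovered → point at 24; [26,27] uncovered → point at 27.
Points: 5, 8, 13, 17, 24, 27 (6 total).

6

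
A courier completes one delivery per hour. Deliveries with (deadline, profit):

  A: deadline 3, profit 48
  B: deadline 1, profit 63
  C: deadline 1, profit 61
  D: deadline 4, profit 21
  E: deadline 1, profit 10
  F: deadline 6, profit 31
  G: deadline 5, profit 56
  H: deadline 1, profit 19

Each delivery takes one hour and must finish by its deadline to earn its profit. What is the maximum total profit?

219

Profit order: B=63 C=61 G=56 A=48 F=31 D=21 H=19 E=10
Assign: B→slot 1, C skipped, G→slot 5, A→slot 3, F→slot 6, D→slot 4, H skipped, E skipped.
Slots: [1:B] [3:A] [4:D] [5:G] [6:F]
Profit = 63 + 48 + 21 + 56 + 31 = 219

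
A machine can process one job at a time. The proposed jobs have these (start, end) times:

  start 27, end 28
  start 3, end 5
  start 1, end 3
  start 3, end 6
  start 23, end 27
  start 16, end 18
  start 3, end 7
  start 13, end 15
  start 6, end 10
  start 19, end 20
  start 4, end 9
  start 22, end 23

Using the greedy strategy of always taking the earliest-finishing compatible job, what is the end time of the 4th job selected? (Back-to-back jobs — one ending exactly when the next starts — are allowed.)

15

Sort by end time and greedily take each interval whose start is ≥ the last chosen end.
By end time: (1,3), (3,5), (3,6), (3,7), (4,9), (6,10), (13,15), (16,18), (19,20), (22,23), (23,27), (27,28).
Pick (1,3); next start ≥ 3 → (3,5); next start ≥ 5 → (6,10); next start ≥ 10 → (13,15); next start ≥ 15 → (16,18); next start ≥ 18 → (19,20); next start ≥ 20 → (22,23); next start ≥ 23 → (23,27); next start ≥ 27 → (27,28).
Selected: (1,3) (3,5) (6,10) (13,15) (16,18) (19,20) (22,23) (23,27) (27,28)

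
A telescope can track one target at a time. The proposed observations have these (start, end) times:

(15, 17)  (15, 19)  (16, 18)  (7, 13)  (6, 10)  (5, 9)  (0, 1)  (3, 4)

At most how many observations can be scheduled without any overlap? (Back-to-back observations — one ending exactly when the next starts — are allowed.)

4

Greedy by earliest finish: after sorting by end time, pick each interval compatible with the last pick.
Sorted by end: (0,1)  (3,4)  (5,9)  (6,10)  (7,13)  (15,17)  (16,18)  (15,19)
take (0,1); take (3,4); take (5,9); skip (6,10); take (15,17).
Selected 4 observations.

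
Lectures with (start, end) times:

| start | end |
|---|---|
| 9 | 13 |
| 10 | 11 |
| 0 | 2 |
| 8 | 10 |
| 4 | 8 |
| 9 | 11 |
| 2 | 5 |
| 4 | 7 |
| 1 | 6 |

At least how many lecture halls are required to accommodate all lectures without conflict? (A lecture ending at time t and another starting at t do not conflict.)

4

The answer is the maximum number of intervals overlapping at any instant.
Events (time:±→running): 0:+→1 1:+→2 2:-→1 2:+→2 4:+→3 4:+→4 … peak 4.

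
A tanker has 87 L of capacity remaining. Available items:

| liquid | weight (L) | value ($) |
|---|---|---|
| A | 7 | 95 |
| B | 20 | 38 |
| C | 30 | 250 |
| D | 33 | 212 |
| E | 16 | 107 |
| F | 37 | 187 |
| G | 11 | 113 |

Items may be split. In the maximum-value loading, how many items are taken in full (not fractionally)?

Sort by value per unit weight and fill in that order.
Order: A (95/7=13.57) > G (113/11=10.27) > C (250/30=8.33) > E (107/16=6.69) > D (212/33=6.42) > F (187/37=5.05) > B (38/20=1.90)
Fill: take A (7 @ 95) → take G (11 @ 113) → take C (30 @ 250) → take E (16 @ 107) → take 23/33 of D → 147.76; 87/87 used.
4 item(s) taken whole; one partial (take 23/33 of D).

4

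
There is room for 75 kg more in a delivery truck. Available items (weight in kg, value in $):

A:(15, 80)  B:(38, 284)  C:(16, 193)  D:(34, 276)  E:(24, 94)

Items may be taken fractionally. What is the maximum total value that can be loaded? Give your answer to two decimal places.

655.84

Sort by value per unit weight and fill in that order.
Ratios (sorted): C 12.06, D 8.12, B 7.47, A 5.33, E 3.92
take C (16 @ 193); take D (34 @ 276); take 25/38 of B → 186.84. Capacity used 75/75.
Total value = 655.84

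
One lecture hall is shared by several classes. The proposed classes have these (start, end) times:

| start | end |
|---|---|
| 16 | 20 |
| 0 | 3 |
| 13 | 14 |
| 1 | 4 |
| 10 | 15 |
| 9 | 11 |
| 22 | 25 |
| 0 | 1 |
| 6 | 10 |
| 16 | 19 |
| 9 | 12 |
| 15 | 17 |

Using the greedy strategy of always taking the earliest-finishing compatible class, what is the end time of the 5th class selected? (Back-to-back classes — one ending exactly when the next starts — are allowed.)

Sort by end time and greedily take each interval whose start is ≥ the last chosen end.
Sorted by end: (0,1)  (0,3)  (1,4)  (6,10)  (9,11)  (9,12)  (13,14)  (10,15)  (15,17)  (16,19)  (16,20)  (22,25)
take (0,1); take (1,4); take (6,10); skip (9,11); skip (9,12); take (13,14); take (15,17); take (22,25).
Selected: (0,1) (1,4) (6,10) (13,14) (15,17) (22,25)

17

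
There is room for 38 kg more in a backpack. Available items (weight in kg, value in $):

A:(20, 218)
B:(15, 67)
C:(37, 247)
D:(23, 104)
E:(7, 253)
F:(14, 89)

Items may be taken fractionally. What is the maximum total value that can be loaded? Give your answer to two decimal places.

Ratios (sorted): E 36.14, A 10.90, C 6.68, F 6.36, D 4.52, B 4.47
take E (7 @ 253); take A (20 @ 218); take 11/37 of C → 73.43. Capacity used 38/38.
Total value = 544.43

544.43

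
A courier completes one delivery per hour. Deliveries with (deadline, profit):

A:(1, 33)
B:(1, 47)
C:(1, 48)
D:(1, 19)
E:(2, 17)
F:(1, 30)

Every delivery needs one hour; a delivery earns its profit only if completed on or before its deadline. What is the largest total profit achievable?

65

Take jobs in profit order; each goes to the latest open slot no later than its deadline.
Profit order: C=48 B=47 A=33 F=30 D=19 E=17
Assign: C→slot 1, B skipped, A skipped, F skipped, D skipped, E→slot 2.
Slots: [1:C] [2:E]
Profit = 48 + 17 = 65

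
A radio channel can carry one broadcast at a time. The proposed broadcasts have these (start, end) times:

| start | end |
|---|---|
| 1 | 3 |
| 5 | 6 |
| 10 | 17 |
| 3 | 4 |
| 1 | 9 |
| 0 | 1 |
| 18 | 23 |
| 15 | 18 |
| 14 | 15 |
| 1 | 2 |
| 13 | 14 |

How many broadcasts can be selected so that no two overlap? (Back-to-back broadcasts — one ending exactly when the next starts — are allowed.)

8

By end time: (0,1), (1,2), (1,3), (3,4), (5,6), (1,9), (13,14), (14,15), (10,17), (15,18), (18,23).
Pick (0,1); next start ≥ 1 → (1,2); next start ≥ 2 → (3,4); next start ≥ 4 → (5,6); next start ≥ 6 → (13,14); next start ≥ 14 → (14,15); next start ≥ 15 → (15,18); next start ≥ 18 → (18,23).
Selected 8 broadcasts.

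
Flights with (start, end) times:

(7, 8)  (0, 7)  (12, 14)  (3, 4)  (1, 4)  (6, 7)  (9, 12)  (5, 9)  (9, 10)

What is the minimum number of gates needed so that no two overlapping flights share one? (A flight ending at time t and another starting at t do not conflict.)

3

Count concurrent intervals with a sweep; the peak is the room count.
starts: [0, 1, 3, 5, 6, 7, 9, 9, 12]
ends:   [4, 4, 7, 7, 8, 9, 10, 12, 14]
s0→1 s1→2 s3→3  — peak 3.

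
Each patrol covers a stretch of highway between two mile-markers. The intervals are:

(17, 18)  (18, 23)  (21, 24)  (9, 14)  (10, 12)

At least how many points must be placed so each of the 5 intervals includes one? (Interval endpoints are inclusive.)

3

Process intervals by earliest right end; each time one isn't hit yet, stab at its right endpoint.
By right end: [10,12]  [9,14]  [17,18]  [18,23]  [21,24]
[10,12] uncovered → point at 12; [17,18] uncovered → point at 18; [21,24] uncovered → point at 24.
Points: 12, 18, 24 (3 total).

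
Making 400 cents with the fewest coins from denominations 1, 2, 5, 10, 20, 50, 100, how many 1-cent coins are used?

400 = 4×100
Count of 1: 0

0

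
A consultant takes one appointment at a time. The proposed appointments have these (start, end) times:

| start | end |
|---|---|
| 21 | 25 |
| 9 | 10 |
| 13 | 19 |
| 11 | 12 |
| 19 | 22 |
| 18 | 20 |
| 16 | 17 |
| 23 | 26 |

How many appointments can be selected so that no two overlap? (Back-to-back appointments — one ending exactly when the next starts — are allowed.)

5

Sort by end time and greedily take each interval whose start is ≥ the last chosen end.
By end time: (9,10), (11,12), (16,17), (13,19), (18,20), (19,22), (21,25), (23,26).
Pick (9,10); next start ≥ 10 → (11,12); next start ≥ 12 → (16,17); next start ≥ 17 → (18,20); next start ≥ 20 → (21,25).
Selected 5 appointments.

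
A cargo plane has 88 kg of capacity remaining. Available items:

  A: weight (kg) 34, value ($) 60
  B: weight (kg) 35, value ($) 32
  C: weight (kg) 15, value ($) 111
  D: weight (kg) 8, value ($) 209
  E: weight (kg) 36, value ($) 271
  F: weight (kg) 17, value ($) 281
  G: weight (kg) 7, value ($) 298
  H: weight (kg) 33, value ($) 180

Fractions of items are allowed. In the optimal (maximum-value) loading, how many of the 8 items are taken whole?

5

Greedy by value/weight ratio, highest first.
Order: G (298/7=42.57) > D (209/8=26.12) > F (281/17=16.53) > E (271/36=7.53) > C (111/15=7.40) > H (180/33=5.45) > A (60/34=1.76) > B (32/35=0.91)
Fill: take G (7 @ 298) → take D (8 @ 209) → take F (17 @ 281) → take E (36 @ 271) → take C (15 @ 111) → take 5/33 of H → 27.27; 88/88 used.
5 item(s) taken whole; one partial (take 5/33 of H).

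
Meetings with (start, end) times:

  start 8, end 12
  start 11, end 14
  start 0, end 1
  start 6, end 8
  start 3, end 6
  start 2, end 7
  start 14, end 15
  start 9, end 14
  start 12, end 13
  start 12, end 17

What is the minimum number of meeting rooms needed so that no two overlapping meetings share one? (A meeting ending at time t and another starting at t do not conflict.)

4

The answer is the maximum number of intervals overlapping at any instant.
Events (time:±→running): 0:+→1 1:-→0 2:+→1 3:+→2 6:-→1 6:+→2 7:-→1 8:-→0 8:+→1 9:+→2 11:+→3 12:-→2 12:+→3 12:+→4 … peak 4.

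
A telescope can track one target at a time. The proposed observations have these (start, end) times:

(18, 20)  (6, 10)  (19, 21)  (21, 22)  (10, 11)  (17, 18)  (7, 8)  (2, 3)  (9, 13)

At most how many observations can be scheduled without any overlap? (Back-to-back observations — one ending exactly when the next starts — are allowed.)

Sorted by end: (2,3)  (7,8)  (6,10)  (10,11)  (9,13)  (17,18)  (18,20)  (19,21)  (21,22)
take (2,3); take (7,8); take (10,11); take (17,18); take (18,20); skip (19,21); take (21,22).
Selected 6 observations.

6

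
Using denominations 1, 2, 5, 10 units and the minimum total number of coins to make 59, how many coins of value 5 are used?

1

59 − 5×10→9 − 1×5→4 − 2×2→0
Count of 5: 1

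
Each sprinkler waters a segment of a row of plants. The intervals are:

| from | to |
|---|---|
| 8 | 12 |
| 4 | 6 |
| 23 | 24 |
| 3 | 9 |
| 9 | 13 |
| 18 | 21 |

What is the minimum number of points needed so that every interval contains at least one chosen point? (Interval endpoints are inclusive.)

4

Sort by right endpoint; whenever an interval is uncovered, place a point at its right end.
By right end: [4,6]  [3,9]  [8,12]  [9,13]  [18,21]  [23,24]
[4,6] uncovered → point at 6; [8,12] uncovered → point at 12; [18,21] uncovered → point at 21; [23,24] uncovered → point at 24.
Points: 6, 12, 21, 24 (4 total).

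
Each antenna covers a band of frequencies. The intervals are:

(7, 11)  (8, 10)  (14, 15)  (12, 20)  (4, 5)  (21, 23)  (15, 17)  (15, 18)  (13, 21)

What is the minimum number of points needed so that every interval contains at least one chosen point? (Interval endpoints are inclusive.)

Sort by right endpoint; whenever an interval is uncovered, place a point at its right end.
Sorted: [4,5] [8,10] [7,11] [14,15] [15,17] [15,18] [12,20] [13,21] [21,23]
{[4,5]} hit by 5; {[8,10],[7,11]} hit by 10; {[14,15],[15,17],[15,18],[12,20],[13,21]} hit by 15; {[21,23]} hit by 23.
Points: 5, 10, 15, 23 (4 total).

4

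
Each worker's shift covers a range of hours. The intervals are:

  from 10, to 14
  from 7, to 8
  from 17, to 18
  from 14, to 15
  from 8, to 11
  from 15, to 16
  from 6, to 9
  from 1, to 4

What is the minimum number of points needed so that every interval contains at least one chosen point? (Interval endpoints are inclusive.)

Process intervals by earliest right end; each time one isn't hit yet, stab at its right endpoint.
By right end: [1,4]  [7,8]  [6,9]  [8,11]  [10,14]  [14,15]  [15,16]  [17,18]
[1,4] uncovered → point at 4; [7,8] uncovered → point at 8; [10,14] uncovered → point at 14; [15,16] uncovered → point at 16; [17,18] uncovered → point at 18.
Points: 4, 8, 14, 16, 18 (5 total).

5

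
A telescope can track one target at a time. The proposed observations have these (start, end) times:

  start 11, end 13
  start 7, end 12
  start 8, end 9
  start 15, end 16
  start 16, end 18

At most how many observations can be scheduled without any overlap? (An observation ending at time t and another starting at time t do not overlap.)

By end time: (8,9), (7,12), (11,13), (15,16), (16,18).
Pick (8,9); next start ≥ 9 → (11,13); next start ≥ 13 → (15,16); next start ≥ 16 → (16,18).
Selected 4 observations.

4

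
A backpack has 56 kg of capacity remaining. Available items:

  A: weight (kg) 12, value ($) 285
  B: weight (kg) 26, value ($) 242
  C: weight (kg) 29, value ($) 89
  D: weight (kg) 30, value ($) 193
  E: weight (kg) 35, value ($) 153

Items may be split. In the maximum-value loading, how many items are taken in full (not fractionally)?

2

Sort by value per unit weight and fill in that order.
Ratios (sorted): A 23.75, B 9.31, D 6.43, E 4.37, C 3.07
take A (12 @ 285); take B (26 @ 242); take 18/30 of D → 115.80. Capacity used 56/56.
2 item(s) taken whole; one partial (take 18/30 of D).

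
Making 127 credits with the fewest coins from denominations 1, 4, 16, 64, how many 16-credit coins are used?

3

127 = 1×64 + 3×16 + 3×4 + 3×1
Count of 16: 3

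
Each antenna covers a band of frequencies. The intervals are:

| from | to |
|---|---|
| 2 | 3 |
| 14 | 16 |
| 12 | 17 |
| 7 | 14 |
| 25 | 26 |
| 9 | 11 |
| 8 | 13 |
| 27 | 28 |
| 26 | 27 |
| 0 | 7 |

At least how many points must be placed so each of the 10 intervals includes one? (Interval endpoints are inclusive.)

5

Sort by right endpoint; whenever an interval is uncovered, place a point at its right end.
Sorted: [2,3] [0,7] [9,11] [8,13] [7,14] [14,16] [12,17] [25,26] [26,27] [27,28]
{[2,3],[0,7]} hit by 3; {[9,11],[8,13],[7,14]} hit by 11; {[14,16],[12,17]} hit by 16; {[25,26],[26,27]} hit by 26; {[27,28]} hit by 28.
Points: 3, 11, 16, 26, 28 (5 total).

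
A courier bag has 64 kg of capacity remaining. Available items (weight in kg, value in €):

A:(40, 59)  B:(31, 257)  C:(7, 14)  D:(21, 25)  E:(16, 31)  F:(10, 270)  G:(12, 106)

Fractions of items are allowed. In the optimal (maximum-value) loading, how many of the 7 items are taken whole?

4

Greedy by value/weight ratio, highest first.
Order: F (270/10=27.00) > G (106/12=8.83) > B (257/31=8.29) > C (14/7=2.00) > E (31/16=1.94) > A (59/40=1.48) > D (25/21=1.19)
Fill: take F (10 @ 270) → take G (12 @ 106) → take B (31 @ 257) → take C (7 @ 14) → take 4/16 of E → 7.75; 64/64 used.
4 item(s) taken whole; one partial (take 4/16 of E).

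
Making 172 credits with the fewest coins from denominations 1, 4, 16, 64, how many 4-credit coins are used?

172 = 2×64 + 2×16 + 3×4
Count of 4: 3

3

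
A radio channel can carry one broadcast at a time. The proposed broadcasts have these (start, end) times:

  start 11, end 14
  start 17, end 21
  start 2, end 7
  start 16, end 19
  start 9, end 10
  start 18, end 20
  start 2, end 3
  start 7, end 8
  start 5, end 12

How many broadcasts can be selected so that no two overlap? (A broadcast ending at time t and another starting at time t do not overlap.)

5

Greedy by earliest finish: after sorting by end time, pick each interval compatible with the last pick.
Sorted by end: (2,3)  (2,7)  (7,8)  (9,10)  (5,12)  (11,14)  (16,19)  (18,20)  (17,21)
take (2,3); take (7,8); take (9,10); skip (5,12); take (11,14); take (16,19); skip (18,20); skip (17,21).
Selected 5 broadcasts.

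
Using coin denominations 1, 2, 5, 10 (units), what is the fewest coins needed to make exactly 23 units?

4

Use the largest denomination that fits, subtract, and repeat.
23 − 2×10→3 − 1×2→1 − 1×1→0
Total coins = 2 + 1 + 1 = 4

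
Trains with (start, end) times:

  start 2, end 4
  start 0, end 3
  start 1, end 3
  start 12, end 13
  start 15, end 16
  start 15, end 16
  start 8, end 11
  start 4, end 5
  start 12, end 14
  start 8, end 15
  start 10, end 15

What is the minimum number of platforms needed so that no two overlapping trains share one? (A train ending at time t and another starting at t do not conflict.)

4

Count concurrent intervals with a sweep; the peak is the room count.
Events (time:±→running): 0:+→1 1:+→2 2:+→3 3:-→2 3:-→1 4:-→0 4:+→1 5:-→0 8:+→1 8:+→2 10:+→3 11:-→2 12:+→3 12:+→4 … peak 4.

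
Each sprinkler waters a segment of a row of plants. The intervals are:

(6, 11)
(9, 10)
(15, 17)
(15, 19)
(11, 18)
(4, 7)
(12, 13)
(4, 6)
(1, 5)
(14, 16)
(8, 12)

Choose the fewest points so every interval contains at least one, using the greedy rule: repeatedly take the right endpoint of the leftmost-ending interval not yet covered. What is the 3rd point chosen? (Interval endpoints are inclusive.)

Sorted: [1,5] [4,6] [4,7] [9,10] [6,11] [8,12] [12,13] [14,16] [15,17] [11,18] [15,19]
{[1,5],[4,6],[4,7]} hit by 5; {[9,10],[6,11],[8,12]} hit by 10; {[12,13]} hit by 13; {[14,16],[15,17],[11,18],[15,19]} hit by 16.
Points: 5, 10, 13, 16 (4 total).

13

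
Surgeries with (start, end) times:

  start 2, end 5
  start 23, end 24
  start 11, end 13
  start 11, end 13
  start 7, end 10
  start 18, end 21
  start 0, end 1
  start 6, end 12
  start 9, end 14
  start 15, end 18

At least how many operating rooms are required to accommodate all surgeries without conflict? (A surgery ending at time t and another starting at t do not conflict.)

4

Events (time:±→running): 0:+→1 1:-→0 2:+→1 5:-→0 6:+→1 7:+→2 9:+→3 10:-→2 11:+→3 11:+→4 … peak 4.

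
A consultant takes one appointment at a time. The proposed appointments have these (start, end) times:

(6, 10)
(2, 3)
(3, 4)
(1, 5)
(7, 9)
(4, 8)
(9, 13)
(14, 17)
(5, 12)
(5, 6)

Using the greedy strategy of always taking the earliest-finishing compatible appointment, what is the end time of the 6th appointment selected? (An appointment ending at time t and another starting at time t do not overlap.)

By end time: (2,3), (3,4), (1,5), (5,6), (4,8), (7,9), (6,10), (5,12), (9,13), (14,17).
Pick (2,3); next start ≥ 3 → (3,4); next start ≥ 4 → (5,6); next start ≥ 6 → (7,9); next start ≥ 9 → (9,13); next start ≥ 13 → (14,17).
Selected: (2,3) (3,4) (5,6) (7,9) (9,13) (14,17)

17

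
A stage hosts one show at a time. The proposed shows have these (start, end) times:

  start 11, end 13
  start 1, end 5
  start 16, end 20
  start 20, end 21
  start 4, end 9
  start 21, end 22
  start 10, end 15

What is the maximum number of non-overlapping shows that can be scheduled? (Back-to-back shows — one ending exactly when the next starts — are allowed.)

5

Sort by end time and greedily take each interval whose start is ≥ the last chosen end.
By end time: (1,5), (4,9), (11,13), (10,15), (16,20), (20,21), (21,22).
Pick (1,5); next start ≥ 5 → (11,13); next start ≥ 13 → (16,20); next start ≥ 20 → (20,21); next start ≥ 21 → (21,22).
Selected 5 shows.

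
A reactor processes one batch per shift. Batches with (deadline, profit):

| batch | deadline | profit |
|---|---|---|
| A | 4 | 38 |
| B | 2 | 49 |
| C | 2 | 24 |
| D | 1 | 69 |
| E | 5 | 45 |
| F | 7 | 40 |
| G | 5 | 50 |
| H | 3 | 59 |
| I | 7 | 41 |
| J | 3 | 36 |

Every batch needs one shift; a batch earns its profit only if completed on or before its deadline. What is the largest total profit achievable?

353

Profit order: D=69 H=59 G=50 B=49 E=45 I=41 F=40 A=38 J=36 C=24
Assign: D→slot 1, H→slot 3, G→slot 5, B→slot 2, E→slot 4, I→slot 7, F→slot 6, A skipped, J skipped, C skipped.
Slots: [1:D] [2:B] [3:H] [4:E] [5:G] [6:F] [7:I]
Profit = 69 + 49 + 59 + 45 + 50 + 40 + 41 = 353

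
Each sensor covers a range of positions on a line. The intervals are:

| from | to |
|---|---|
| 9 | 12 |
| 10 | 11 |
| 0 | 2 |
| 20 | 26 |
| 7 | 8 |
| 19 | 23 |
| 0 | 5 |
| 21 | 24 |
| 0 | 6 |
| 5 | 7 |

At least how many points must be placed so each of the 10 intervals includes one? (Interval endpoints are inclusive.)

By right end: [0,2]  [0,5]  [0,6]  [5,7]  [7,8]  [10,11]  [9,12]  [19,23]  [21,24]  [20,26]
[0,2] uncovered → point at 2; [5,7] uncovered → point at 7; [10,11] uncovered → point at 11; [19,23] uncovered → point at 23.
Points: 2, 7, 11, 23 (4 total).

4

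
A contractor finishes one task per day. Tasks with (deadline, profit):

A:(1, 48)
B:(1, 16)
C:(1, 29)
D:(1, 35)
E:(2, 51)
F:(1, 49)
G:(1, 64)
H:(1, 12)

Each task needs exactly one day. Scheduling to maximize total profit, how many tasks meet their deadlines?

Take jobs in profit order; each goes to the latest open slot no later than its deadline.
By profit: G(d1,64), E(d2,51), F(d1,49), A(d1,48), D(d1,35), C(d1,29), B(d1,16), H(d1,12)
G→slot 1; E→slot 2; F skipped; A skipped; D skipped; C skipped; B skipped; H skipped.
2 of 8 scheduled.

2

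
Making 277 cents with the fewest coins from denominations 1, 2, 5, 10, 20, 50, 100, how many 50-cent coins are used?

277 = 2×100 + 1×50 + 1×20 + 1×5 + 1×2
Count of 50: 1

1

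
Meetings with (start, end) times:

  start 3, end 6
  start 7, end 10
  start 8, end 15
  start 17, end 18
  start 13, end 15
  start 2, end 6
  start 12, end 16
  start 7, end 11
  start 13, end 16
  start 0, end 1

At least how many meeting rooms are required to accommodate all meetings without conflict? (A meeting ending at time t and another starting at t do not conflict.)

4

starts: [0, 2, 3, 7, 7, 8, 12, 13, 13, 17]
ends:   [1, 6, 6, 10, 11, 15, 15, 16, 16, 18]
s0→1 e1→0 s2→1 s3→2 e6→1 e6→0 s7→1 s7→2 s8→3 e10→2 e11→1 s12→2 s13→3 s13→4  — peak 4.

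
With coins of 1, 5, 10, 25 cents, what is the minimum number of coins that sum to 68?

Use the largest denomination that fits, subtract, and repeat.
68 − 2×25→18 − 1×10→8 − 1×5→3 − 3×1→0
Total coins = 2 + 1 + 1 + 3 = 7

7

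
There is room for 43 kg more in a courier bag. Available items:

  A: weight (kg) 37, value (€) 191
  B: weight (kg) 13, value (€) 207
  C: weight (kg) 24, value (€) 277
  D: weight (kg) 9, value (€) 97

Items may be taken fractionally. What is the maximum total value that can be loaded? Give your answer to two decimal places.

548.67

Greedy by value/weight ratio, highest first.
Ratios (sorted): B 15.92, C 11.54, D 10.78, A 5.16
take B (13 @ 207); take C (24 @ 277); take 6/9 of D → 64.67. Capacity used 43/43.
Total value = 548.67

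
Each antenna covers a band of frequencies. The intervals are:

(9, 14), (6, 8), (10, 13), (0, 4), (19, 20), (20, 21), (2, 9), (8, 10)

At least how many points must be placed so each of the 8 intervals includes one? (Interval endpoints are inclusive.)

4

Sorted: [0,4] [6,8] [2,9] [8,10] [10,13] [9,14] [19,20] [20,21]
{[0,4]} hit by 4; {[6,8],[2,9],[8,10]} hit by 8; {[10,13],[9,14]} hit by 13; {[19,20],[20,21]} hit by 20.
Points: 4, 8, 13, 20 (4 total).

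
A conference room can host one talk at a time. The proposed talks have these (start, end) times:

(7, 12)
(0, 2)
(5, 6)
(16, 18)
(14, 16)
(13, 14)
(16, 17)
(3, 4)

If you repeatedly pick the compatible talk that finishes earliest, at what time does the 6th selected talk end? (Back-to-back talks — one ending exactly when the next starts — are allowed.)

16

By end time: (0,2), (3,4), (5,6), (7,12), (13,14), (14,16), (16,17), (16,18).
Pick (0,2); next start ≥ 2 → (3,4); next start ≥ 4 → (5,6); next start ≥ 6 → (7,12); next start ≥ 12 → (13,14); next start ≥ 14 → (14,16); next start ≥ 16 → (16,17).
Selected: (0,2) (3,4) (5,6) (7,12) (13,14) (14,16) (16,17)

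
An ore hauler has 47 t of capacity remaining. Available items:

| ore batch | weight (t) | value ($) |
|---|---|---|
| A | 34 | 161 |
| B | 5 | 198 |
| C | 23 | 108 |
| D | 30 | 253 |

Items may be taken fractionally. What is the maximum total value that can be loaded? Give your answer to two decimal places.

507.82

Ratios (sorted): B 39.60, D 8.43, A 4.74, C 4.70
take B (5 @ 198); take D (30 @ 253); take 12/34 of A → 56.82. Capacity used 47/47.
Total value = 507.82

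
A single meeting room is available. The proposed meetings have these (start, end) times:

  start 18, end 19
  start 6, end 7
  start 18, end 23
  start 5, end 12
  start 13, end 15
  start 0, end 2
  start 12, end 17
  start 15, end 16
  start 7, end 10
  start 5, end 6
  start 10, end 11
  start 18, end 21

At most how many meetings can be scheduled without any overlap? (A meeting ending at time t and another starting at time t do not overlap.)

8

Sorted by end: (0,2)  (5,6)  (6,7)  (7,10)  (10,11)  (5,12)  (13,15)  (15,16)  (12,17)  (18,19)  (18,21)  (18,23)
take (0,2); take (5,6); take (6,7); take (7,10); take (10,11); skip (5,12); take (13,15); take (15,16); skip (12,17); take (18,19).
Selected 8 meetings.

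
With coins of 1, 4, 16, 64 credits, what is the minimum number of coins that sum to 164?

Greedy: take as many of the largest coin as possible, then repeat with the remainder.
164 = 2×64 + 2×16 + 1×4
Total coins = 2 + 2 + 1 = 5

5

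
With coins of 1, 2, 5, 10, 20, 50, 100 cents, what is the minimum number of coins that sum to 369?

8

369 = 3×100 + 1×50 + 1×10 + 1×5 + 2×2
Total coins = 3 + 1 + 1 + 1 + 2 = 8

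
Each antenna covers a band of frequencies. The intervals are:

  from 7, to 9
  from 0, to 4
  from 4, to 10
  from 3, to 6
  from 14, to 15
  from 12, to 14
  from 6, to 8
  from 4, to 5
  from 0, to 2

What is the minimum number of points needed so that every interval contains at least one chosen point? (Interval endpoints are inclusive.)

Sorted: [0,2] [0,4] [4,5] [3,6] [6,8] [7,9] [4,10] [12,14] [14,15]
{[0,2],[0,4]} hit by 2; {[4,5],[3,6]} hit by 5; {[6,8],[7,9],[4,10]} hit by 8; {[12,14],[14,15]} hit by 14.
Points: 2, 5, 8, 14 (4 total).

4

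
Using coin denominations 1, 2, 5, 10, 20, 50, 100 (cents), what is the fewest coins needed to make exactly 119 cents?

5

119 = 1×100 + 1×10 + 1×5 + 2×2
Total coins = 1 + 1 + 1 + 2 = 5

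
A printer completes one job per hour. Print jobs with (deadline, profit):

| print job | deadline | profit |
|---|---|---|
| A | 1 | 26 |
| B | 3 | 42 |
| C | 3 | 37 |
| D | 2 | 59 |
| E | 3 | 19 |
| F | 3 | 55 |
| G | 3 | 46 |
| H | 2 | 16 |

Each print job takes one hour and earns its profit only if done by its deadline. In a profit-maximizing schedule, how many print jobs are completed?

By profit: D(d2,59), F(d3,55), G(d3,46), B(d3,42), C(d3,37), A(d1,26), E(d3,19), H(d2,16)
D→slot 2; F→slot 3; G→slot 1; B skipped; C skipped; A skipped; E skipped; H skipped.
3 of 8 scheduled.

3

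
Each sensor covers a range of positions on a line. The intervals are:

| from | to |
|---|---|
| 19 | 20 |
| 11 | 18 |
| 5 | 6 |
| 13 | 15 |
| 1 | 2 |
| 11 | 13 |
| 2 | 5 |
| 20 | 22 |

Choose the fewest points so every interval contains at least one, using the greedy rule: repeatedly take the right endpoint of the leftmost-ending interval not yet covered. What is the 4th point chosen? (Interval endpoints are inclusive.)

Process intervals by earliest right end; each time one isn't hit yet, stab at its right endpoint.
By right end: [1,2]  [2,5]  [5,6]  [11,13]  [13,15]  [11,18]  [19,20]  [20,22]
[1,2] uncovered → point at 2; [5,6] uncovered → point at 6; [11,13] uncovered → point at 13; [19,20] uncovered → point at 20.
Points: 2, 6, 13, 20 (4 total).

20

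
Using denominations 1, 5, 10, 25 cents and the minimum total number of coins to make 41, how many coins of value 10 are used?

Use the largest denomination that fits, subtract, and repeat.
41 − 1×25→16 − 1×10→6 − 1×5→1 − 1×1→0
Count of 10: 1

1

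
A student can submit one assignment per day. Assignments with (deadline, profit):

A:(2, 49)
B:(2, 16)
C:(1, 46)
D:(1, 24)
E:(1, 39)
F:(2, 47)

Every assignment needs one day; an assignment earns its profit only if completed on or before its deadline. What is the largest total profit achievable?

96

Take jobs in profit order; each goes to the latest open slot no later than its deadline.
Profit order: A=49 F=47 C=46 E=39 D=24 B=16
Assign: A→slot 2, F→slot 1, C skipped, E skipped, D skipped, B skipped.
Slots: [1:F] [2:A]
Profit = 47 + 49 = 96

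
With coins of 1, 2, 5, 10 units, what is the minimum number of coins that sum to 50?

5

Use the largest denomination that fits, subtract, and repeat.
50 = 5×10
Total coins = 5 = 5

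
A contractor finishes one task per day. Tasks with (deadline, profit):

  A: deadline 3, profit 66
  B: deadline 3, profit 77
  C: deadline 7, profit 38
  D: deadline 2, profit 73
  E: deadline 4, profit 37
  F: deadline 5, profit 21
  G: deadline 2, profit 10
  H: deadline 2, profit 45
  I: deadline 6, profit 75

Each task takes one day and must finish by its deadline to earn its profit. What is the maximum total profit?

By profit: B(d3,77), I(d6,75), D(d2,73), A(d3,66), H(d2,45), C(d7,38), E(d4,37), F(d5,21), G(d2,10)
B→slot 3; I→slot 6; D→slot 2; A→slot 1; H skipped; C→slot 7; E→slot 4; F→slot 5; G skipped.
Profit = 66 + 73 + 77 + 37 + 21 + 75 + 38 = 387

387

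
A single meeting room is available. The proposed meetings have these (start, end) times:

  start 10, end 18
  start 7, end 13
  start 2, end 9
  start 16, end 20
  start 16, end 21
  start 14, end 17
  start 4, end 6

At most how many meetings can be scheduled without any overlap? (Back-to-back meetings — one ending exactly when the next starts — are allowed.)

3

Sorted by end: (4,6)  (2,9)  (7,13)  (14,17)  (10,18)  (16,20)  (16,21)
take (4,6); take (7,13); take (14,17); skip (16,20); skip (16,21).
Selected 3 meetings.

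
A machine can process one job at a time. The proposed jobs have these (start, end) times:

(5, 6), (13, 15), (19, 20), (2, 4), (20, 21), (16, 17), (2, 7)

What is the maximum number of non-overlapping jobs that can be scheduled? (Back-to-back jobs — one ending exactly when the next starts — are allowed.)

By end time: (2,4), (5,6), (2,7), (13,15), (16,17), (19,20), (20,21).
Pick (2,4); next start ≥ 4 → (5,6); next start ≥ 6 → (13,15); next start ≥ 15 → (16,17); next start ≥ 17 → (19,20); next start ≥ 20 → (20,21).
Selected 6 jobs.

6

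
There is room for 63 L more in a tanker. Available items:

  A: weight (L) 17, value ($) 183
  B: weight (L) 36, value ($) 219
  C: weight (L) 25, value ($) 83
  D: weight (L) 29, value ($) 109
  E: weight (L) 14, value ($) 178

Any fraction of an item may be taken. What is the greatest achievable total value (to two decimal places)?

Sort by value per unit weight and fill in that order.
Ratios (sorted): E 12.71, A 10.76, B 6.08, D 3.76, C 3.32
take E (14 @ 178); take A (17 @ 183); take 32/36 of B → 194.67. Capacity used 63/63.
Total value = 555.67

555.67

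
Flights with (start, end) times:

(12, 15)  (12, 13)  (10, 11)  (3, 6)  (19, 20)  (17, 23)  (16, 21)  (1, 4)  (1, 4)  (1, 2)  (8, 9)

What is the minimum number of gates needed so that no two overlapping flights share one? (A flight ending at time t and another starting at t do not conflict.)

3

starts: [1, 1, 1, 3, 8, 10, 12, 12, 16, 17, 19]
ends:   [2, 4, 4, 6, 9, 11, 13, 15, 20, 21, 23]
s1→1 s1→2 s1→3  — peak 3.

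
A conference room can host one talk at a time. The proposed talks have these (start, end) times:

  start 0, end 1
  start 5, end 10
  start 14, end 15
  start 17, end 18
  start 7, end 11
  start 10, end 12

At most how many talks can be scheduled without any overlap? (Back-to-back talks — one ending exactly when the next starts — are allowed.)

Sorted by end: (0,1)  (5,10)  (7,11)  (10,12)  (14,15)  (17,18)
take (0,1); take (5,10); take (10,12); take (14,15); take (17,18).
Selected 5 talks.

5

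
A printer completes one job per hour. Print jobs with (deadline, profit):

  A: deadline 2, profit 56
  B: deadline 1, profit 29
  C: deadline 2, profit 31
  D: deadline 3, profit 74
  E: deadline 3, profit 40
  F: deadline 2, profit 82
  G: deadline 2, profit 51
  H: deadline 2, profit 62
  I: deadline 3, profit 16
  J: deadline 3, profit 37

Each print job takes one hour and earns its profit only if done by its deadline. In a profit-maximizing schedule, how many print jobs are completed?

3

Take jobs in profit order; each goes to the latest open slot no later than its deadline.
By profit: F(d2,82), D(d3,74), H(d2,62), A(d2,56), G(d2,51), E(d3,40), J(d3,37), C(d2,31), B(d1,29), I(d3,16)
F→slot 2; D→slot 3; H→slot 1; A skipped; G skipped; E skipped; J skipped; C skipped; B skipped; I skipped.
3 of 10 scheduled.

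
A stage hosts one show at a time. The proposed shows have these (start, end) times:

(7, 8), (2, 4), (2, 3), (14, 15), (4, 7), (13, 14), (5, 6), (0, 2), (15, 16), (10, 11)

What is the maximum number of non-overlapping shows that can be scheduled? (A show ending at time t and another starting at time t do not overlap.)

8

By end time: (0,2), (2,3), (2,4), (5,6), (4,7), (7,8), (10,11), (13,14), (14,15), (15,16).
Pick (0,2); next start ≥ 2 → (2,3); next start ≥ 3 → (5,6); next start ≥ 6 → (7,8); next start ≥ 8 → (10,11); next start ≥ 11 → (13,14); next start ≥ 14 → (14,15); next start ≥ 15 → (15,16).
Selected 8 shows.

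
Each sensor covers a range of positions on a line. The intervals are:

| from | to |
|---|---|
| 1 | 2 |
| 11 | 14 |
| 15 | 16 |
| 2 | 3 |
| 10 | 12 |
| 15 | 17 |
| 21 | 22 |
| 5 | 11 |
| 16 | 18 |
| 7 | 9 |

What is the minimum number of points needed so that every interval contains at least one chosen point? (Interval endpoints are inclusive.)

5

Process intervals by earliest right end; each time one isn't hit yet, stab at its right endpoint.
Sorted: [1,2] [2,3] [7,9] [5,11] [10,12] [11,14] [15,16] [15,17] [16,18] [21,22]
{[1,2],[2,3]} hit by 2; {[7,9],[5,11]} hit by 9; {[10,12],[11,14]} hit by 12; {[15,16],[15,17],[16,18]} hit by 16; {[21,22]} hit by 22.
Points: 2, 9, 12, 16, 22 (5 total).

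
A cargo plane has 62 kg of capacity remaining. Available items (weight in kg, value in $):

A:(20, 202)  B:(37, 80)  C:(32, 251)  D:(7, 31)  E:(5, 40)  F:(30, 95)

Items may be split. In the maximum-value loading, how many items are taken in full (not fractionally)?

3

Ratios (sorted): A 10.10, E 8.00, C 7.84, D 4.43, F 3.17, B 2.16
take A (20 @ 202); take E (5 @ 40); take C (32 @ 251); take 5/7 of D → 22.14. Capacity used 62/62.
3 item(s) taken whole; one partial (take 5/7 of D).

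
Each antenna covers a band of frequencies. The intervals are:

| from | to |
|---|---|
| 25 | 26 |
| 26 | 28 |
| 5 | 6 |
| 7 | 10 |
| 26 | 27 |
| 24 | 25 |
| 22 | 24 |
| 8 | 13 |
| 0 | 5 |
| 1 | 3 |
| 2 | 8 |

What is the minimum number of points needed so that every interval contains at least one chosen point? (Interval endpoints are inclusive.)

5

Sorted: [1,3] [0,5] [5,6] [2,8] [7,10] [8,13] [22,24] [24,25] [25,26] [26,27] [26,28]
{[1,3],[0,5]} hit by 3; {[5,6],[2,8]} hit by 6; {[7,10],[8,13]} hit by 10; {[22,24],[24,25]} hit by 24; {[25,26],[26,27],[26,28]} hit by 26.
Points: 3, 6, 10, 24, 26 (5 total).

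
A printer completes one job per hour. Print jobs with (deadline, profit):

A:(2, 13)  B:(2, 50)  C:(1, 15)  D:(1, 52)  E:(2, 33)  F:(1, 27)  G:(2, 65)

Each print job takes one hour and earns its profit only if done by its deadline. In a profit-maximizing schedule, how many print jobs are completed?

Take jobs in profit order; each goes to the latest open slot no later than its deadline.
Profit order: G=65 D=52 B=50 E=33 F=27 C=15 A=13
Assign: G→slot 2, D→slot 1, B skipped, E skipped, F skipped, C skipped, A skipped.
Slots: [1:D] [2:G]
2 of 7 scheduled.

2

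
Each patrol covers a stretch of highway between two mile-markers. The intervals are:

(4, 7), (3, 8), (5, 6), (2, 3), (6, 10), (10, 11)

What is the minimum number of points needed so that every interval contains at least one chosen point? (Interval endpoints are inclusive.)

Sort by right endpoint; whenever an interval is uncovered, place a point at its right end.
Sorted: [2,3] [5,6] [4,7] [3,8] [6,10] [10,11]
{[2,3]} hit by 3; {[5,6],[4,7],[3,8],[6,10]} hit by 6; {[10,11]} hit by 11.
Points: 3, 6, 11 (3 total).

3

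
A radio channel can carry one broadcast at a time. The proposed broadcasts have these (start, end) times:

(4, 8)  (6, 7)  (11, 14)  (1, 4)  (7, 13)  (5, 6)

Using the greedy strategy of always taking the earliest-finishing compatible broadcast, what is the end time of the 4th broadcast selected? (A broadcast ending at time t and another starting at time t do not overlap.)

13

Sorted by end: (1,4)  (5,6)  (6,7)  (4,8)  (7,13)  (11,14)
take (1,4); take (5,6); take (6,7); take (7,13).
Selected: (1,4) (5,6) (6,7) (7,13)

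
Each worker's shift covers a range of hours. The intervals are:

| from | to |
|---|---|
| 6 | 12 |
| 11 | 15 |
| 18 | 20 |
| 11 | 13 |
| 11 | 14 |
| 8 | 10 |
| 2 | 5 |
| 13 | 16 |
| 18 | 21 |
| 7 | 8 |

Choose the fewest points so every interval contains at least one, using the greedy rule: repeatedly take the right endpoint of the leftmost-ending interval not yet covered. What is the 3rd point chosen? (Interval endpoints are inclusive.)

By right end: [2,5]  [7,8]  [8,10]  [6,12]  [11,13]  [11,14]  [11,15]  [13,16]  [18,20]  [18,21]
[2,5] uncovered → point at 5; [7,8] uncovered → point at 8; [11,13] uncovered → point at 13; [18,20] uncovered → point at 20.
Points: 5, 8, 13, 20 (4 total).

13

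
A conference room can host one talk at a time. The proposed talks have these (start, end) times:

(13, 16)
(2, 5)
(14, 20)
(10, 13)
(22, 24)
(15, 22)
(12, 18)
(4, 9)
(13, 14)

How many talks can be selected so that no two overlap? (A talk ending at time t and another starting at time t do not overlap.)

By end time: (2,5), (4,9), (10,13), (13,14), (13,16), (12,18), (14,20), (15,22), (22,24).
Pick (2,5); next start ≥ 5 → (10,13); next start ≥ 13 → (13,14); next start ≥ 14 → (14,20); next start ≥ 20 → (22,24).
Selected 5 talks.

5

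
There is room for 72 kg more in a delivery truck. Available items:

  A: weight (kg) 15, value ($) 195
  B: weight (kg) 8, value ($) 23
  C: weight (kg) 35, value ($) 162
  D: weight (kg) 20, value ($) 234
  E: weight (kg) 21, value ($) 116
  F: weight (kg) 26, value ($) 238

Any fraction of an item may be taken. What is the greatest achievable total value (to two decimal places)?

Greedy by value/weight ratio, highest first.
Ratios (sorted): A 13.00, D 11.70, F 9.15, E 5.52, C 4.63, B 2.88
take A (15 @ 195); take D (20 @ 234); take F (26 @ 238); take 11/21 of E → 60.76. Capacity used 72/72.
Total value = 727.76

727.76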